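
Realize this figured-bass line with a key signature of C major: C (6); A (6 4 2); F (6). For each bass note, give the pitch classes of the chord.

C (6/3): C, E, A.
A (6/4/2): A, B, D, F.
F (6/3): F, A, D.

C, E, A | A, B, D, F | F, A, D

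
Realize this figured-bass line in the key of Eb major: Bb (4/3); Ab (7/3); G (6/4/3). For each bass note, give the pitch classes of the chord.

Bb (6/4/3): Bb, D, Eb, G.
Ab (7/5/3): Ab, C, Eb, G.
G (6/4/3): G, Bb, C, Eb.

Bb, D, Eb, G | Ab, C, Eb, G | G, Bb, C, Eb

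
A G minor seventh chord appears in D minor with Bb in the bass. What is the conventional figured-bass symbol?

6/5

Bb is the third of G minor seventh, so the chord is in first inversion.
A seventh chord in first inversion is figured 6/5/3, conventionally abbreviated 6/5.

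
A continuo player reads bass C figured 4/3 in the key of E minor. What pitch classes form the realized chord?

C, E, F#, A

The written figures 4/3 are shorthand for 6/4/3: the 6 is implied.
A third above C in this key is E.
A fourth above C in this key is F#.
A sixth above C in this key is A.
Together with the bass C, this spells F# half-diminished seventh in second inversion.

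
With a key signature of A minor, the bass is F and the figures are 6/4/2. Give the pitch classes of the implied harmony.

F, G, B, D

A second above F in this key is G.
A fourth above F in this key is B.
A sixth above F in this key is D.
Together with the bass F, this spells G dominant seventh in third inversion.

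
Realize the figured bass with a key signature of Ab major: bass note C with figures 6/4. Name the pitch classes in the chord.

A fourth above C in this key is F.
A sixth above C in this key is Ab.
Together with the bass C, this spells F minor in second inversion.

C, F, Ab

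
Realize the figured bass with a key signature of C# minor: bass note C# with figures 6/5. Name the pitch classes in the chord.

C#, E, G#, A

The written figures 6/5 are shorthand for 6/5/3: the 3 is implied.
A third above C# in this key is E.
A fifth above C# in this key is G#.
A sixth above C# in this key is A.
Together with the bass C#, this spells A major seventh in first inversion.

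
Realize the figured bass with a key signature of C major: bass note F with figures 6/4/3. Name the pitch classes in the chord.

A third above F in this key is A.
A fourth above F in this key is B.
A sixth above F in this key is D.
Together with the bass F, this spells B half-diminished seventh in second inversion.

F, A, B, D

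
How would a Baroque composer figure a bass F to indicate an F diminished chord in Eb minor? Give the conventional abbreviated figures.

F is the root of F diminished, so the chord is in root position.
A triad in root position is figured 5/3, conventionally abbreviated (no figures — root-position triad).

no figures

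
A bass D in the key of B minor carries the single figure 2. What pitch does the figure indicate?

E

Counting 1 letter step above D lands on E; in B minor, that letter is E.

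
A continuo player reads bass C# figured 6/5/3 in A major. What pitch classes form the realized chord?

A third above C# in this key is E.
A fifth above C# in this key is G#.
A sixth above C# in this key is A.
Together with the bass C#, this spells A major seventh in first inversion.

C#, E, G#, A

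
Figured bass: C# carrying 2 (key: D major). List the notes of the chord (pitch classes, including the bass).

C#, D, F#, A

The written figures 2 are shorthand for 6/4/2: the 6/4 are implied.
A second above C# in this key is D.
A fourth above C# in this key is F#.
A sixth above C# in this key is A.
Together with the bass C#, this spells D major seventh in third inversion.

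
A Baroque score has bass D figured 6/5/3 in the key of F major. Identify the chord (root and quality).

Bb major seventh

The figures 6/5/3 indicate a seventh chord in first inversion.
In first inversion the root lies a sixth above the bass: a sixth above D in F major is Bb.
The chord tones are D, F, A, Bb, giving Bb major seventh.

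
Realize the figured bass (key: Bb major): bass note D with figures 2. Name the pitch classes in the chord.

The written figures 2 are shorthand for 6/4/2: the 6/4 are implied.
A second above D in this key is Eb.
A fourth above D in this key is G.
A sixth above D in this key is Bb.
Together with the bass D, this spells Eb major seventh in third inversion.

D, Eb, G, Bb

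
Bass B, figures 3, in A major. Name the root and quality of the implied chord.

B minor

The figures 3 indicate a triad in root position.
In root position the bass is the root, so the root is B.
The chord tones are B, D, F#, giving B minor.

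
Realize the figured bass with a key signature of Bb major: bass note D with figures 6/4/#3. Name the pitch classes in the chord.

A third above D in this key is F, raised to F# by the sharp.
A fourth above D in this key is G.
A sixth above D in this key is Bb.
Together with the bass D, this spells G minor-major seventh in second inversion.

D, F#, G, Bb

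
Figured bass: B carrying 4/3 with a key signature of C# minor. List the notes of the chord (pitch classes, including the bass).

B, D#, E, G#

The written figures 4/3 are shorthand for 6/4/3: the 6 is implied.
A third above B in this key is D#.
A fourth above B in this key is E.
A sixth above B in this key is G#.
Together with the bass B, this spells E major seventh in second inversion.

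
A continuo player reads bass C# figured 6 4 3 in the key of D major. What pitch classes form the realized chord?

A third above C# in this key is E.
A fourth above C# in this key is F#.
A sixth above C# in this key is A.
Together with the bass C#, this spells F# minor seventh in second inversion.

C#, E, F#, A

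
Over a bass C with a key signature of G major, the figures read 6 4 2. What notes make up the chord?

C, D, F#, A

A second above C in this key is D.
A fourth above C in this key is F#.
A sixth above C in this key is A.
Together with the bass C, this spells D dominant seventh in third inversion.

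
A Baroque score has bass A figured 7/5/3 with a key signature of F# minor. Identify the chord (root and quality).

The figures 7/5/3 indicate a seventh chord in root position.
In root position the bass is the root, so the root is A.
The chord tones are A, C#, E, G#, giving A major seventh.

A major seventh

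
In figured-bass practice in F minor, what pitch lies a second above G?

Ab

Counting 1 letter step above G lands on A; in F minor, that letter is Ab.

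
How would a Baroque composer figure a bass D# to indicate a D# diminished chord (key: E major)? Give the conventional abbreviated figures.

no figures

D# is the root of D# diminished, so the chord is in root position.
A triad in root position is figured 5/3, conventionally abbreviated (no figures — root-position triad).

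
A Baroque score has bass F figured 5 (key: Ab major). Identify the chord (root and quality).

F minor

The figures 5 indicate a triad in root position.
In root position the bass is the root, so the root is F.
The chord tones are F, Ab, C, giving F minor.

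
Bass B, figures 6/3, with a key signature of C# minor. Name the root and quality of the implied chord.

G# minor

The figures 6/3 indicate a triad in first inversion.
In first inversion the root lies a sixth above the bass: a sixth above B in C# minor is G#.
The chord tones are B, D#, G#, giving G# minor.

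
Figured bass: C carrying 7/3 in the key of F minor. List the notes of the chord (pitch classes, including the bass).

The written figures 7/3 are shorthand for 7/5/3: the 5 is implied.
A third above C in this key is Eb.
A fifth above C in this key is G.
A seventh above C in this key is Bb.
Together with the bass C, this spells C minor seventh in root position.

C, Eb, G, Bb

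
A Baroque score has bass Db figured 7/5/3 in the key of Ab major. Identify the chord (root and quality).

The figures 7/5/3 indicate a seventh chord in root position.
In root position the bass is the root, so the root is Db.
The chord tones are Db, F, Ab, C, giving Db major seventh.

Db major seventh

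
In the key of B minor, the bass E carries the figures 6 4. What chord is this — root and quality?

A major

The figures 6 4 indicate a triad in second inversion.
In second inversion the root lies a fourth above the bass: a fourth above E in B minor is A.
The chord tones are E, A, C#, giving A major.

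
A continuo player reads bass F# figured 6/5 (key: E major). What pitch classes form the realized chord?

F#, A, C#, D#

The written figures 6/5 are shorthand for 6/5/3: the 3 is implied.
A third above F# in this key is A.
A fifth above F# in this key is C#.
A sixth above F# in this key is D#.
Together with the bass F#, this spells D# half-diminished seventh in first inversion.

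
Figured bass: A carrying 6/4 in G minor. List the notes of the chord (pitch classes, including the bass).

A fourth above A in this key is D.
A sixth above A in this key is F.
Together with the bass A, this spells D minor in second inversion.

A, D, F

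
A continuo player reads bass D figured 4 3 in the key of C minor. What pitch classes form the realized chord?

The written figures 4 3 are shorthand for 6/4/3: the 6 is implied.
A third above D in this key is F.
A fourth above D in this key is G.
A sixth above D in this key is Bb.
Together with the bass D, this spells G minor seventh in second inversion.

D, F, G, Bb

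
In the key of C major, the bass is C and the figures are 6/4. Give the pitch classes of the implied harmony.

C, F, A

A fourth above C in this key is F.
A sixth above C in this key is A.
Together with the bass C, this spells F major in second inversion.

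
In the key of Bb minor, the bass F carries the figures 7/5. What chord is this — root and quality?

The figures 7/5 indicate a seventh chord in root position.
In root position the bass is the root, so the root is F.
The chord tones are F, Ab, C, Eb, giving F minor seventh.

F minor seventh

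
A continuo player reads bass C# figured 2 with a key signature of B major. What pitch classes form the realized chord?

C#, D#, F#, A#

The written figures 2 are shorthand for 6/4/2: the 6/4 are implied.
A second above C# in this key is D#.
A fourth above C# in this key is F#.
A sixth above C# in this key is A#.
Together with the bass C#, this spells D# minor seventh in third inversion.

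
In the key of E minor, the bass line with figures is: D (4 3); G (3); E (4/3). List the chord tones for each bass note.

D, F#, G, B | G, B, D | E, G, A, C

D (6/4/3): D, F#, G, B.
G (5/3): G, B, D.
E (6/4/3): E, G, A, C.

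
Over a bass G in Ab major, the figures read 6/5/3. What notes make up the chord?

A third above G in this key is Bb.
A fifth above G in this key is Db.
A sixth above G in this key is Eb.
Together with the bass G, this spells Eb dominant seventh in first inversion.

G, Bb, Db, Eb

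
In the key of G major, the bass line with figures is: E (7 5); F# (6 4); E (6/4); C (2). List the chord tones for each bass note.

E, G, B, D | F#, B, D | E, A, C | C, D, F#, A

E (7/5/3): E, G, B, D.
F# (6/4): F#, B, D.
E (6/4): E, A, C.
C (6/4/2): C, D, F#, A.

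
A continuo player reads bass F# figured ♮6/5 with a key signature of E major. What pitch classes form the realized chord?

F#, A, C#, D

The written figures ♮6/5 are shorthand for 6/5/3: the 3 is implied.
A third above F# in this key is A.
A fifth above F# in this key is C#.
A sixth above F# in this key is D#, made natural (D) by the ♮ figure.
Together with the bass F#, this spells D major seventh in first inversion.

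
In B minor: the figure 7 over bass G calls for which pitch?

F#

Counting 6 letter steps above G lands on F; in B minor, that letter is F#.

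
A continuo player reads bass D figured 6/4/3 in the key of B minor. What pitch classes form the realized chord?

D, F#, G, B

A third above D in this key is F#.
A fourth above D in this key is G.
A sixth above D in this key is B.
Together with the bass D, this spells G major seventh in second inversion.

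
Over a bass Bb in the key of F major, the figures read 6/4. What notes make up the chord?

A fourth above Bb in this key is E.
A sixth above Bb in this key is G.
Together with the bass Bb, this spells E diminished in second inversion.

Bb, E, G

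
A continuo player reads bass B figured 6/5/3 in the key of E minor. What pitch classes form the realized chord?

B, D, F#, G

A third above B in this key is D.
A fifth above B in this key is F#.
A sixth above B in this key is G.
Together with the bass B, this spells G major seventh in first inversion.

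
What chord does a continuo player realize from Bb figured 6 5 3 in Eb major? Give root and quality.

The figures 6 5 3 indicate a seventh chord in first inversion.
In first inversion the root lies a sixth above the bass: a sixth above Bb in Eb major is G.
The chord tones are Bb, D, F, G, giving G minor seventh.

G minor seventh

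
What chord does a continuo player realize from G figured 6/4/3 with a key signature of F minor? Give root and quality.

C minor seventh

The figures 6/4/3 indicate a seventh chord in second inversion.
In second inversion the root lies a fourth above the bass: a fourth above G in F minor is C.
The chord tones are G, Bb, C, Eb, giving C minor seventh.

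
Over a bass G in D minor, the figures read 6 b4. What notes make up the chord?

A fourth above G in this key is C, lowered to Cb by the flat.
A sixth above G in this key is E.

G, Cb, E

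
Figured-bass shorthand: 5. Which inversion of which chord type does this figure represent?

triad, root position

5 is shorthand for 5/3.
Intervals of 5/3 above the bass form a triad; the bass is the root, so this is root position.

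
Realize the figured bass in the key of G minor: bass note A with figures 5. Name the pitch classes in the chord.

A, C, Eb

The written figures 5 are shorthand for 5/3: the 3 is implied.
A third above A in this key is C.
A fifth above A in this key is Eb.
Together with the bass A, this spells A diminished in root position.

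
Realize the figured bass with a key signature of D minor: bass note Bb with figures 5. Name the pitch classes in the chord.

Bb, D, F

The written figures 5 are shorthand for 5/3: the 3 is implied.
A third above Bb in this key is D.
A fifth above Bb in this key is F.
Together with the bass Bb, this spells Bb major in root position.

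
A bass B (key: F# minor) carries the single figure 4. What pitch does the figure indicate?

Counting 3 letter steps above B lands on E; in F# minor, that letter is E.

E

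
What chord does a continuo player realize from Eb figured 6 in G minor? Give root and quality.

C minor

The figures 6 indicate a triad in first inversion.
In first inversion the root lies a sixth above the bass: a sixth above Eb in G minor is C.
The chord tones are Eb, G, C, giving C minor.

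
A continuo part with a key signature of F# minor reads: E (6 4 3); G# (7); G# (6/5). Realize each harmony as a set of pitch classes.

E, G#, A, C# | G#, B, D, F# | G#, B, D, E

E (6/4/3): E, G#, A, C#.
G# (7/5/3): G#, B, D, F#.
G# (6/5/3): G#, B, D, E.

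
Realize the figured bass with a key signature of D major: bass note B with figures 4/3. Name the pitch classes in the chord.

The written figures 4/3 are shorthand for 6/4/3: the 6 is implied.
A third above B in this key is D.
A fourth above B in this key is E.
A sixth above B in this key is G.
Together with the bass B, this spells E minor seventh in second inversion.

B, D, E, G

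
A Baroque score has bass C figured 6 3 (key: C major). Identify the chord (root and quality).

The figures 6 3 indicate a triad in first inversion.
In first inversion the root lies a sixth above the bass: a sixth above C in C major is A.
The chord tones are C, E, A, giving A minor.

A minor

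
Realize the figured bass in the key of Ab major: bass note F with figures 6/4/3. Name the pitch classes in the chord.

F, Ab, Bb, Db

A third above F in this key is Ab.
A fourth above F in this key is Bb.
A sixth above F in this key is Db.
Together with the bass F, this spells Bb minor seventh in second inversion.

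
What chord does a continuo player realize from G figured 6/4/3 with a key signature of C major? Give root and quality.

The figures 6/4/3 indicate a seventh chord in second inversion.
In second inversion the root lies a fourth above the bass: a fourth above G in C major is C.
The chord tones are G, B, C, E, giving C major seventh.

C major seventh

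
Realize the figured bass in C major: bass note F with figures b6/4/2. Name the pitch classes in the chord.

F, G, B, Db

A second above F in this key is G.
A fourth above F in this key is B.
A sixth above F in this key is D, lowered to Db by the flat.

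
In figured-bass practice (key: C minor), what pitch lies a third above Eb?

Counting 2 letter steps above Eb lands on G; in C minor, that letter is G.

G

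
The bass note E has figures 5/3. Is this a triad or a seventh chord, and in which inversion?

Intervals of 5/3 above the bass form a triad; the bass is the root, so this is root position.

triad, root position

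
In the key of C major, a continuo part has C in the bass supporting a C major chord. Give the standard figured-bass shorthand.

no figures

C is the root of C major, so the chord is in root position.
A triad in root position is figured 5/3, conventionally abbreviated (no figures — root-position triad).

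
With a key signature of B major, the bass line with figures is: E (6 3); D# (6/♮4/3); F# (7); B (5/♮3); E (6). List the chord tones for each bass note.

E (6/3): E, G#, C#.
D# (6/♮4/3): D#, F#, G, B.
F# (7/5/3): F#, A#, C#, E.
B (5/♮3): B, D, F#.
E (6/3): E, G#, C#.

E, G#, C# | D#, F#, G, B | F#, A#, C#, E | B, D, F# | E, G#, C#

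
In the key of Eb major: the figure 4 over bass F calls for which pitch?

Counting 3 letter steps above F lands on B; in Eb major, that letter is Bb.

Bb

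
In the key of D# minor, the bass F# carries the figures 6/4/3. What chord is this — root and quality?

B major seventh

The figures 6/4/3 indicate a seventh chord in second inversion.
In second inversion the root lies a fourth above the bass: a fourth above F# in D# minor is B.
The chord tones are F#, A#, B, D#, giving B major seventh.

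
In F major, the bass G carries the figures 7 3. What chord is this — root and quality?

The figures 7 3 indicate a seventh chord in root position.
In root position the bass is the root, so the root is G.
The chord tones are G, Bb, D, F, giving G minor seventh.

G minor seventh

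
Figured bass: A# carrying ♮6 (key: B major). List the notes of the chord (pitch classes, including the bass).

A#, C#, F

The written figures ♮6 are shorthand for 6/3: the 3 is implied.
A third above A# in this key is C#.
A sixth above A# in this key is F#, made natural (F) by the ♮ figure.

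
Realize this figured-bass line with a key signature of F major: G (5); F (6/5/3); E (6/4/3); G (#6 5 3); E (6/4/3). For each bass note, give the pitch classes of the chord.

G (5/3): G, Bb, D.
F (6/5/3): F, A, C, D.
E (6/4/3): E, G, A, C.
G (#6/5/3): G, Bb, D, E#.
E (6/4/3): E, G, A, C.

G, Bb, D | F, A, C, D | E, G, A, C | G, Bb, D, E# | E, G, A, C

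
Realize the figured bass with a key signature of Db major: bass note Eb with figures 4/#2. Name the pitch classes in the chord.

The written figures 4/#2 are shorthand for 6/4/2: the 6 is implied.
A second above Eb in this key is F, raised to F# by the sharp.
A fourth above Eb in this key is Ab.
A sixth above Eb in this key is C.

Eb, F#, Ab, C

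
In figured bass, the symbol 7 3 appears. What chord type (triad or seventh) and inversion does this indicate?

7 3 is shorthand for 7/5/3.
Intervals of 7/5/3 above the bass form a seventh chord; the bass is the root, so this is root position.

seventh chord, root position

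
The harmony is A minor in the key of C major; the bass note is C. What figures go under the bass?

C is the third of A minor, so the chord is in first inversion.
A triad in first inversion is figured 6/3, conventionally abbreviated 6.

6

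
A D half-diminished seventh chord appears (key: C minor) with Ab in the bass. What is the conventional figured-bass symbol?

Ab is the fifth of D half-diminished seventh, so the chord is in second inversion.
A seventh chord in second inversion is figured 6/4/3, conventionally abbreviated 4/3.

4/3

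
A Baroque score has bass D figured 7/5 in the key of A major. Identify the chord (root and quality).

The figures 7/5 indicate a seventh chord in root position.
In root position the bass is the root, so the root is D.
The chord tones are D, F#, A, C#, giving D major seventh.

D major seventh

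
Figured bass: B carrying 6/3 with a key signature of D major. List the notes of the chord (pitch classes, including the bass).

A third above B in this key is D.
A sixth above B in this key is G.
Together with the bass B, this spells G major in first inversion.

B, D, G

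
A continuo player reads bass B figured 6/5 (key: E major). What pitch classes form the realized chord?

The written figures 6/5 are shorthand for 6/5/3: the 3 is implied.
A third above B in this key is D#.
A fifth above B in this key is F#.
A sixth above B in this key is G#.
Together with the bass B, this spells G# minor seventh in first inversion.

B, D#, F#, G#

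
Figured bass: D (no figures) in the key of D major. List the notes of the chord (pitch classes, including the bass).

D, F#, A

An unfigured bass implies 5/3.
A third above D in this key is F#.
A fifth above D in this key is A.
Together with the bass D, this spells D major in root position.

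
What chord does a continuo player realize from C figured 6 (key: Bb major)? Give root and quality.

A diminished

The figures 6 indicate a triad in first inversion.
In first inversion the root lies a sixth above the bass: a sixth above C in Bb major is A.
The chord tones are C, Eb, A, giving A diminished.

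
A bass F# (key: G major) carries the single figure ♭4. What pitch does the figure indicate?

Counting 3 letter steps above F# lands on B; in G major, that letter is B.
The b4 figure lowers it a semitone, giving Bb.

Bb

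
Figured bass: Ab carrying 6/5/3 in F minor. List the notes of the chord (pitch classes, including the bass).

Ab, C, Eb, F

A third above Ab in this key is C.
A fifth above Ab in this key is Eb.
A sixth above Ab in this key is F.
Together with the bass Ab, this spells F minor seventh in first inversion.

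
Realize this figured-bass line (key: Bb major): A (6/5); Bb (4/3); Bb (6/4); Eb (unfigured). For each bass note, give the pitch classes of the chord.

A (6/5/3): A, C, Eb, F.
Bb (6/4/3): Bb, D, Eb, G.
Bb (6/4): Bb, Eb, G.
Eb (5/3): Eb, G, Bb.

A, C, Eb, F | Bb, D, Eb, G | Bb, Eb, G | Eb, G, Bb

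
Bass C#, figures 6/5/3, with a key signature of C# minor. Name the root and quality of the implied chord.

A major seventh

The figures 6/5/3 indicate a seventh chord in first inversion.
In first inversion the root lies a sixth above the bass: a sixth above C# in C# minor is A.
The chord tones are C#, E, G#, A, giving A major seventh.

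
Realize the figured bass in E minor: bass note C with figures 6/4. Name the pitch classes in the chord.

A fourth above C in this key is F#.
A sixth above C in this key is A.
Together with the bass C, this spells F# diminished in second inversion.

C, F#, A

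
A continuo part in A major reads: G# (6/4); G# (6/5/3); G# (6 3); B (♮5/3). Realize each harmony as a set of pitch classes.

G#, C#, E | G#, B, D, E | G#, B, E | B, D, F

G# (6/4): G#, C#, E.
G# (6/5/3): G#, B, D, E.
G# (6/3): G#, B, E.
B (♮5/3): B, D, F.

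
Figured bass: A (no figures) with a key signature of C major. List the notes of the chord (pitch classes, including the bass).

A, C, E

An unfigured bass implies 5/3.
A third above A in this key is C.
A fifth above A in this key is E.
Together with the bass A, this spells A minor in root position.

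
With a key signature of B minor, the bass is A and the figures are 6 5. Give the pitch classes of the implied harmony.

A, C#, E, F#

The written figures 6 5 are shorthand for 6/5/3: the 3 is implied.
A third above A in this key is C#.
A fifth above A in this key is E.
A sixth above A in this key is F#.
Together with the bass A, this spells F# minor seventh in first inversion.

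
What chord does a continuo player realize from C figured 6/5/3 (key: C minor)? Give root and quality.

The figures 6/5/3 indicate a seventh chord in first inversion.
In first inversion the root lies a sixth above the bass: a sixth above C in C minor is Ab.
The chord tones are C, Eb, G, Ab, giving Ab major seventh.

Ab major seventh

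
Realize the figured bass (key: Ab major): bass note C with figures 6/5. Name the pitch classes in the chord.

C, Eb, G, Ab

The written figures 6/5 are shorthand for 6/5/3: the 3 is implied.
A third above C in this key is Eb.
A fifth above C in this key is G.
A sixth above C in this key is Ab.
Together with the bass C, this spells Ab major seventh in first inversion.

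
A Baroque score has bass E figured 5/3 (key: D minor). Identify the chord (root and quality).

The figures 5/3 indicate a triad in root position.
In root position the bass is the root, so the root is E.
The chord tones are E, G, Bb, giving E diminished.

E diminished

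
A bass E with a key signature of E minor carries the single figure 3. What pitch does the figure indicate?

G

Counting 2 letter steps above E lands on G; in E minor, that letter is G.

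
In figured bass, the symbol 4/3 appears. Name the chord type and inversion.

4/3 is shorthand for 6/4/3.
Intervals of 6/4/3 above the bass form a seventh chord; the bass is the fifth, so this is second inversion.

seventh chord, second inversion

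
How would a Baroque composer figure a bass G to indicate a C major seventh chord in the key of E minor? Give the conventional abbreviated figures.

G is the fifth of C major seventh, so the chord is in second inversion.
A seventh chord in second inversion is figured 6/4/3, conventionally abbreviated 4/3.

4/3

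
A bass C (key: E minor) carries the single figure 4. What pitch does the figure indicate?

F#

Counting 3 letter steps above C lands on F; in E minor, that letter is F#.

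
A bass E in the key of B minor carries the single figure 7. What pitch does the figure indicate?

Counting 6 letter steps above E lands on D; in B minor, that letter is D.

D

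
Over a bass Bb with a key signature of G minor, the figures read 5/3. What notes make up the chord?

A third above Bb in this key is D.
A fifth above Bb in this key is F.
Together with the bass Bb, this spells Bb major in root position.

Bb, D, F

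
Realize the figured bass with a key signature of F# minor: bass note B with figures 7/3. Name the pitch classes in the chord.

The written figures 7/3 are shorthand for 7/5/3: the 5 is implied.
A third above B in this key is D.
A fifth above B in this key is F#.
A seventh above B in this key is A.
Together with the bass B, this spells B minor seventh in root position.

B, D, F#, A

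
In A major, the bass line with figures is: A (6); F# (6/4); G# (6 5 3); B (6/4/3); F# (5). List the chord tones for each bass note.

A, C#, F# | F#, B, D | G#, B, D, E | B, D, E, G# | F#, A, C#

A (6/3): A, C#, F#.
F# (6/4): F#, B, D.
G# (6/5/3): G#, B, D, E.
B (6/4/3): B, D, E, G#.
F# (5/3): F#, A, C#.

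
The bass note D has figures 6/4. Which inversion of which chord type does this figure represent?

Intervals of 6/4 above the bass form a triad; the bass is the fifth, so this is second inversion.

triad, second inversion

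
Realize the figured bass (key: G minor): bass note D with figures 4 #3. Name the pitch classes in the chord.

The written figures 4 #3 are shorthand for 6/4/3: the 6 is implied.
A third above D in this key is F, raised to F# by the sharp.
A fourth above D in this key is G.
A sixth above D in this key is Bb.
Together with the bass D, this spells G minor-major seventh in second inversion.

D, F#, G, Bb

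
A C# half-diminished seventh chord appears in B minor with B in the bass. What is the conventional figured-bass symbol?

4/2

B is the seventh of C# half-diminished seventh, so the chord is in third inversion.
A seventh chord in third inversion is figured 6/4/2, conventionally abbreviated 4/2.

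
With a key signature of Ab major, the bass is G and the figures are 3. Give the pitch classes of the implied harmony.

G, Bb, Db

The written figures 3 are shorthand for 5/3: the 5 is implied.
A third above G in this key is Bb.
A fifth above G in this key is Db.
Together with the bass G, this spells G diminished in root position.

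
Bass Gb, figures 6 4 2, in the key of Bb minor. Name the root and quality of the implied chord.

Ab dominant seventh

The figures 6 4 2 indicate a seventh chord in third inversion.
In third inversion the root lies a second above the bass: a second above Gb in Bb minor is Ab.
The chord tones are Gb, Ab, C, Eb, giving Ab dominant seventh.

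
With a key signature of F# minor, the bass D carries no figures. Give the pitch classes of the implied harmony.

D, F#, A

An unfigured bass implies 5/3.
A third above D in this key is F#.
A fifth above D in this key is A.
Together with the bass D, this spells D major in root position.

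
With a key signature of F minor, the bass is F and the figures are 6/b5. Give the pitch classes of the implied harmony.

F, Ab, Cb, Db

The written figures 6/b5 are shorthand for 6/5/3: the 3 is implied.
A third above F in this key is Ab.
A fifth above F in this key is C, lowered to Cb by the flat.
A sixth above F in this key is Db.
Together with the bass F, this spells Db dominant seventh in first inversion.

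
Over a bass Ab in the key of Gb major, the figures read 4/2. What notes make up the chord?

The written figures 4/2 are shorthand for 6/4/2: the 6 is implied.
A second above Ab in this key is Bb.
A fourth above Ab in this key is Db.
A sixth above Ab in this key is F.
Together with the bass Ab, this spells Bb minor seventh in third inversion.

Ab, Bb, Db, F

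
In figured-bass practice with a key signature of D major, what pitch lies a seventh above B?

Counting 6 letter steps above B lands on A; in D major, that letter is A.

A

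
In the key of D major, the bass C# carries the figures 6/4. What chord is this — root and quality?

F# minor

The figures 6/4 indicate a triad in second inversion.
In second inversion the root lies a fourth above the bass: a fourth above C# in D major is F#.
The chord tones are C#, F#, A, giving F# minor.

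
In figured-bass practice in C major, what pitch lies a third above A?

Counting 2 letter steps above A lands on C; in C major, that letter is C.

C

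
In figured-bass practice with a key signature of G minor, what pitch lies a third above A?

Counting 2 letter steps above A lands on C; in G minor, that letter is C.

C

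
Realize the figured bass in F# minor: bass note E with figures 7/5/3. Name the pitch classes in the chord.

E, G#, B, D

A third above E in this key is G#.
A fifth above E in this key is B.
A seventh above E in this key is D.
Together with the bass E, this spells E dominant seventh in root position.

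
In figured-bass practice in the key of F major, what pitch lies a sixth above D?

Bb

Counting 5 letter steps above D lands on B; in F major, that letter is Bb.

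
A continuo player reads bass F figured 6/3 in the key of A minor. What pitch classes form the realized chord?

A third above F in this key is A.
A sixth above F in this key is D.
Together with the bass F, this spells D minor in first inversion.

F, A, D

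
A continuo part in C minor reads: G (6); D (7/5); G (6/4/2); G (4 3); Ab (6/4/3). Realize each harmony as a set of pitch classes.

G (6/3): G, Bb, Eb.
D (7/5/3): D, F, Ab, C.
G (6/4/2): G, Ab, C, Eb.
G (6/4/3): G, Bb, C, Eb.
Ab (6/4/3): Ab, C, D, F.

G, Bb, Eb | D, F, Ab, C | G, Ab, C, Eb | G, Bb, C, Eb | Ab, C, D, F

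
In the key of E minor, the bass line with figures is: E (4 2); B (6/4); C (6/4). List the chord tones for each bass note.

E, F#, A, C | B, E, G | C, F#, A

E (6/4/2): E, F#, A, C.
B (6/4): B, E, G.
C (6/4): C, F#, A.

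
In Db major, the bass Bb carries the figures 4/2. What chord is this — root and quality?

C half-diminished seventh

The figures 4/2 indicate a seventh chord in third inversion.
In third inversion the root lies a second above the bass: a second above Bb in Db major is C.
The chord tones are Bb, C, Eb, Gb, giving C half-diminished seventh.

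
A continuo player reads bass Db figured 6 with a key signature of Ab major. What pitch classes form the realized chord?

Db, F, Bb

The written figures 6 are shorthand for 6/3: the 3 is implied.
A third above Db in this key is F.
A sixth above Db in this key is Bb.
Together with the bass Db, this spells Bb minor in first inversion.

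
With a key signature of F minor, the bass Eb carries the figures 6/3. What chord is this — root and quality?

The figures 6/3 indicate a triad in first inversion.
In first inversion the root lies a sixth above the bass: a sixth above Eb in F minor is C.
The chord tones are Eb, G, C, giving C minor.

C minor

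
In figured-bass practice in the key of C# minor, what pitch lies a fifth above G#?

Counting 4 letter steps above G# lands on D; in C# minor, that letter is D#.

D#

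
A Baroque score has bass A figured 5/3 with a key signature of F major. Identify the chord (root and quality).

A minor

The figures 5/3 indicate a triad in root position.
In root position the bass is the root, so the root is A.
The chord tones are A, C, E, giving A minor.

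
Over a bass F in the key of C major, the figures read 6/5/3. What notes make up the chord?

F, A, C, D

A third above F in this key is A.
A fifth above F in this key is C.
A sixth above F in this key is D.
Together with the bass F, this spells D minor seventh in first inversion.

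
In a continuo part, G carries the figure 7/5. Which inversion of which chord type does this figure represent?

7/5 is shorthand for 7/5/3.
Intervals of 7/5/3 above the bass form a seventh chord; the bass is the root, so this is root position.

seventh chord, root position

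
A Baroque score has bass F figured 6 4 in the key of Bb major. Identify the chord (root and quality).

Bb major

The figures 6 4 indicate a triad in second inversion.
In second inversion the root lies a fourth above the bass: a fourth above F in Bb major is Bb.
The chord tones are F, Bb, D, giving Bb major.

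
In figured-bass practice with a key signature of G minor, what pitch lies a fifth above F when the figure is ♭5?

Counting 4 letter steps above F lands on C; in G minor, that letter is C.
The b5 figure lowers it a semitone, giving Cb.

Cb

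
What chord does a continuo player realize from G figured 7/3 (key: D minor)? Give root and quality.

G minor seventh

The figures 7/3 indicate a seventh chord in root position.
In root position the bass is the root, so the root is G.
The chord tones are G, Bb, D, F, giving G minor seventh.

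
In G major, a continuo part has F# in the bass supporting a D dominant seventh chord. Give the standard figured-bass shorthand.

6/5

F# is the third of D dominant seventh, so the chord is in first inversion.
A seventh chord in first inversion is figured 6/5/3, conventionally abbreviated 6/5.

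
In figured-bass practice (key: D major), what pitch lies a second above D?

Counting 1 letter step above D lands on E; in D major, that letter is E.

E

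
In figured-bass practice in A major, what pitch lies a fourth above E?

A

Counting 3 letter steps above E lands on A; in A major, that letter is A.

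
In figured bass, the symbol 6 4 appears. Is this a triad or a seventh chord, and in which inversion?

Intervals of 6/4 above the bass form a triad; the bass is the fifth, so this is second inversion.

triad, second inversion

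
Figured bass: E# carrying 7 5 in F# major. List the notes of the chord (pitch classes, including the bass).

E#, G#, B, D#

The written figures 7 5 are shorthand for 7/5/3: the 3 is implied.
A third above E# in this key is G#.
A fifth above E# in this key is B.
A seventh above E# in this key is D#.
Together with the bass E#, this spells E# half-diminished seventh in root position.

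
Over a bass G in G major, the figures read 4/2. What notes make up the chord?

The written figures 4/2 are shorthand for 6/4/2: the 6 is implied.
A second above G in this key is A.
A fourth above G in this key is C.
A sixth above G in this key is E.
Together with the bass G, this spells A minor seventh in third inversion.

G, A, C, E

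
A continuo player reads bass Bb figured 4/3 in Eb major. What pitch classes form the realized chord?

Bb, D, Eb, G

The written figures 4/3 are shorthand for 6/4/3: the 6 is implied.
A third above Bb in this key is D.
A fourth above Bb in this key is Eb.
A sixth above Bb in this key is G.
Together with the bass Bb, this spells Eb major seventh in second inversion.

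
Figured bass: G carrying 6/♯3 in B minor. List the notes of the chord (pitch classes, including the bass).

G, B#, E

A third above G in this key is B, raised to B# by the sharp.
A sixth above G in this key is E.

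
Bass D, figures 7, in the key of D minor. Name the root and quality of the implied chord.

D minor seventh

The figures 7 indicate a seventh chord in root position.
In root position the bass is the root, so the root is D.
The chord tones are D, F, A, C, giving D minor seventh.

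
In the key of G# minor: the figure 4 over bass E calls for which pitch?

Counting 3 letter steps above E lands on A; in G# minor, that letter is A#.

A#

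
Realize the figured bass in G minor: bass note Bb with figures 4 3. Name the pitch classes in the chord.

The written figures 4 3 are shorthand for 6/4/3: the 6 is implied.
A third above Bb in this key is D.
A fourth above Bb in this key is Eb.
A sixth above Bb in this key is G.
Together with the bass Bb, this spells Eb major seventh in second inversion.

Bb, D, Eb, G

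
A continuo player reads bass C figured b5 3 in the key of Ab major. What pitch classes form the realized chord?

C, Eb, Gb

A third above C in this key is Eb.
A fifth above C in this key is G, lowered to Gb by the flat.
Together with the bass C, this spells C diminished in root position.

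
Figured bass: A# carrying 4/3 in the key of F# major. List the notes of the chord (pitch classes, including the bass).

The written figures 4/3 are shorthand for 6/4/3: the 6 is implied.
A third above A# in this key is C#.
A fourth above A# in this key is D#.
A sixth above A# in this key is F#.
Together with the bass A#, this spells D# minor seventh in second inversion.

A#, C#, D#, F#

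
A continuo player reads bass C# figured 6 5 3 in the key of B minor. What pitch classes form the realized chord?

A third above C# in this key is E.
A fifth above C# in this key is G.
A sixth above C# in this key is A.
Together with the bass C#, this spells A dominant seventh in first inversion.

C#, E, G, A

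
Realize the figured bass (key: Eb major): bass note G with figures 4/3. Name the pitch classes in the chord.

The written figures 4/3 are shorthand for 6/4/3: the 6 is implied.
A third above G in this key is Bb.
A fourth above G in this key is C.
A sixth above G in this key is Eb.
Together with the bass G, this spells C minor seventh in second inversion.

G, Bb, C, Eb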